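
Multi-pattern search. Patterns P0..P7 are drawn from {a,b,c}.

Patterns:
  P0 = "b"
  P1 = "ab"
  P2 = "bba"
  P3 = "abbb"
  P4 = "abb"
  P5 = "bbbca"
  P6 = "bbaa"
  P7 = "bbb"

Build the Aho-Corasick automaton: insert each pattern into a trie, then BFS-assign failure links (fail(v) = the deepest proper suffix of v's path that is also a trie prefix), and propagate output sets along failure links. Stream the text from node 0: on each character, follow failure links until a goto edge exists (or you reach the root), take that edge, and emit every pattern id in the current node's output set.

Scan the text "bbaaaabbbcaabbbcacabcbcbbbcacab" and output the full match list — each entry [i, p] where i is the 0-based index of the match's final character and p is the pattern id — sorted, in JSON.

Build automaton:
Trie nodes:
  n0 'ε': a→2 b→1
  n1 'b': b→4  [P0 ends]
  n2 'a': b→3
  n3 'ab': b→6  [P1 ends]
  n4 'bb': a→5 b→8
  n5 'bba': a→11  [P2 ends]
  n6 'abb': b→7  [P4 ends]
  n7 'abbb': ·  [P3 ends]
  n8 'bbb': c→9  [P7 ends]
  n9 'bbbc': a→10
  n10 'bbbca': ·  [P5 ends]
  n11 'bbaa': ·  [P6 ends]

Failure links (BFS by depth):
  fail(1) 'b': from fail(0)=0 chase 'b': 0 ⇒ 0;  out={0}∪out(0)={0}
  fail(2) 'a': from fail(0)=0 chase 'a': 0 ⇒ 0;  out=∅∪out(0)=∅
  fail(3) 'ab': from fail(2)=0 chase 'b': 0 ⇒ 1;  out={1}∪out(1)={0,1}
  fail(4) 'bb': from fail(1)=0 chase 'b': 0 ⇒ 1;  out=∅∪out(1)={0}
  fail(5) 'bba': from fail(4)=1 chase 'a': 1→0 ⇒ 2;  out={2}∪out(2)={2}
  fail(6) 'abb': from fail(3)=1 chase 'b': 1 ⇒ 4;  out={4}∪out(4)={0,4}
  fail(8) 'bbb': from fail(4)=1 chase 'b': 1 ⇒ 4;  out={7}∪out(4)={0,7}
  fail(7) 'abbb': from fail(6)=4 chase 'b': 4 ⇒ 8;  out={3}∪out(8)={0,3,7}
  fail(9) 'bbbc': from fail(8)=4 chase 'c': 4→1→0 ⇒ 0;  out=∅∪out(0)=∅
  fail(11) 'bbaa': from fail(5)=2 chase 'a': 2→0 ⇒ 2;  out={6}∪out(2)={6}
  fail(10) 'bbbca': from fail(9)=0 chase 'a': 0 ⇒ 2;  out={5}∪out(2)={5}

Text stream:
[0] read 'b'  n0⇒n1  emit P0@[0:0]
[1] read 'b'  n1⇒n4  emit P0@[1:1]
[2] read 'a'  n4⇒n5  emit P2@[0:2]
[3] read 'a'  n5⇒n11  emit P6@[0:3]
[4] read 'a'  n11⇒n2 (fail-walked)
[5] read 'a'  n2⇒n2 (fail-walked)
[6] read 'b'  n2⇒n3  emit P0@[6:6],P1@[5:6]
[7] read 'b'  n3⇒n6  emit P0@[7:7],P4@[5:7]
[8] read 'b'  n6⇒n7  emit P0@[8:8],P3@[5:8],P7@[6:8]
[9] read 'c'  n7⇒n9 (fail-walked)
[10] read 'a'  n9⇒n10  emit P5@[6:10]
[11] read 'a'  n10⇒n2 (fail-walked)
[12] read 'b'  n2⇒n3  emit P0@[12:12],P1@[11:12]
[13] read 'b'  n3⇒n6  emit P0@[13:13],P4@[11:13]
[14] read 'b'  n6⇒n7  emit P0@[14:14],P3@[11:14],P7@[12:14]
[15] read 'c'  n7⇒n9 (fail-walked)
[16] read 'a'  n9⇒n10  emit P5@[12:16]
[17] read 'c'  n10⇒n0 (fail-walked)
[18] read 'a'  n0⇒n2
[19] read 'b'  n2⇒n3  emit P0@[19:19],P1@[18:19]
[20] read 'c'  n3⇒n0 (fail-walked)
[21] read 'b'  n0⇒n1  emit P0@[21:21]
[22] read 'c'  n1⇒n0 (fail-walked)
[23] read 'b'  n0⇒n1  emit P0@[23:23]
[24] read 'b'  n1⇒n4  emit P0@[24:24]
[25] read 'b'  n4⇒n8  emit P0@[25:25],P7@[23:25]
[26] read 'c'  n8⇒n9
[27] read 'a'  n9⇒n10  emit P5@[23:27]
[28] read 'c'  n10⇒n0 (fail-walked)
[29] read 'a'  n0⇒n2
[30] read 'b'  n2⇒n3  emit P0@[30:30],P1@[29:30]

Matches: [[0,0],[1,0],[2,2],[3,6],[6,0],[6,1],[7,0],[7,4],[8,0],[8,3],[8,7],[10,5],[12,0],[12,1],[13,0],[13,4],[14,0],[14,3],[14,7],[16,5],[19,0],[19,1],[21,0],[23,0],[24,0],[25,0],[25,7],[27,5],[30,0],[30,1]]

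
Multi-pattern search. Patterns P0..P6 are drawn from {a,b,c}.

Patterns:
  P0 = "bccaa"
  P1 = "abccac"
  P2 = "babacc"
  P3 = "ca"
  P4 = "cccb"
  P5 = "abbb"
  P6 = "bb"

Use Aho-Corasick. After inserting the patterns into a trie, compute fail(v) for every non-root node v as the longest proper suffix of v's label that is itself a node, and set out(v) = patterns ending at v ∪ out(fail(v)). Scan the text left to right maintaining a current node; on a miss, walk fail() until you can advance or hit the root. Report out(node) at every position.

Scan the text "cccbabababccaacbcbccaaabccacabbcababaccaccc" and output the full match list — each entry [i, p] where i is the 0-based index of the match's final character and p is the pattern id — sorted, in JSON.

Build:
Trie (insert patterns):
  0='ε' goto a→6 b→1 c→17
  1='b' goto a→12 b→24 c→2
  2='bc' goto c→3
  3='bcc' goto a→4
  4='bcca' goto a→5
  5='bccaa' goto ·  ←P0
  6='a' goto b→7
  7='ab' goto b→22 c→8
  8='abc' goto c→9
  9='abcc' goto a→10
  10='abcca' goto c→11
  11='abccac' goto ·  ←P1
  12='ba' goto b→13
  13='bab' goto a→14
  14='baba' goto c→15
  15='babac' goto c→16
  16='babacc' goto ·  ←P2
  17='c' goto a→18 c→19
  18='ca' goto ·  ←P3
  19='cc' goto c→20
  20='ccc' goto b→21
  21='cccb' goto ·  ←P4
  22='abb' goto b→23
  23='abbb' goto ·  ←P5
  24='bb' goto ·  ←P6

BFS fail/out derivation:
  n1('b'): parent n0 fail=0; on 'b' 0 → fail=0;  out ∅∪∅=∅
  n6('a'): parent n0 fail=0; on 'a' 0 → fail=0;  out ∅∪∅=∅
  n17('c'): parent n0 fail=0; on 'c' 0 → fail=0;  out ∅∪∅=∅
  n2('bc'): parent n1 fail=0; on 'c' 0 → fail=17;  out ∅∪∅=∅
  n7('ab'): parent n6 fail=0; on 'b' 0 → fail=1;  out ∅∪∅=∅
  n12('ba'): parent n1 fail=0; on 'a' 0 → fail=6;  out ∅∪∅=∅
  n18('ca'): parent n17 fail=0; on 'a' 0 → fail=6;  out {3}∪∅={3}
  n19('cc'): parent n17 fail=0; on 'c' 0 → fail=17;  out ∅∪∅=∅
  n24('bb'): parent n1 fail=0; on 'b' 0 → fail=1;  out {6}∪∅={6}
  n3('bcc'): parent n2 fail=17; on 'c' 17 → fail=19;  out ∅∪∅=∅
  n8('abc'): parent n7 fail=1; on 'c' 1 → fail=2;  out ∅∪∅=∅
  n13('bab'): parent n12 fail=6; on 'b' 6 → fail=7;  out ∅∪∅=∅
  n20('ccc'): parent n19 fail=17; on 'c' 17 → fail=19;  out ∅∪∅=∅
  n22('abb'): parent n7 fail=1; on 'b' 1 → fail=24;  out ∅∪{6}={6}
  n4('bcca'): parent n3 fail=19; on 'a' 19→17 → fail=18;  out ∅∪{3}={3}
  n9('abcc'): parent n8 fail=2; on 'c' 2 → fail=3;  out ∅∪∅=∅
  n14('baba'): parent n13 fail=7; on 'a' 7→1 → fail=12;  out ∅∪∅=∅
  n21('cccb'): parent n20 fail=19; on 'b' 19→17→0 → fail=1;  out {4}∪∅={4}
  n23('abbb'): parent n22 fail=24; on 'b' 24→1 → fail=24;  out {5}∪{6}={5,6}
  n5('bccaa'): parent n4 fail=18; on 'a' 18→6→0 → fail=6;  out {0}∪∅={0}
  n10('abcca'): parent n9 fail=3; on 'a' 3 → fail=4;  out ∅∪{3}={3}
  n15('babac'): parent n14 fail=12; on 'c' 12→6→0 → fail=17;  out ∅∪∅=∅
  n11('abccac'): parent n10 fail=4; on 'c' 4→18→6→0 → fail=17;  out {1}∪∅={1}
  n16('babacc'): parent n15 fail=17; on 'c' 17 → fail=19;  out {2}∪∅={2}

Text stream:
i=0 'c': node 0→17
i=1 'c': node 17→19
i=2 'c': node 19→20
i=3 'b': node 20→21  → match P4@[0:3]
i=4 'a': node 21→12 (via fail)
i=5 'b': node 12→13
i=6 'a': node 13→14
i=7 'b': node 14→13 (via fail)
i=8 'a': node 13→14
i=9 'b': node 14→13 (via fail)
i=10 'c': node 13→8 (via fail)
i=11 'c': node 8→9
i=12 'a': node 9→10  → match P3@[11:12]
i=13 'a': node 10→5 (via fail)  → match P0@[9:13]
i=14 'c': node 5→17 (via fail)
i=15 'b': node 17→1 (via fail)
i=16 'c': node 1→2
i=17 'b': node 2→1 (via fail)
i=18 'c': node 1→2
i=19 'c': node 2→3
i=20 'a': node 3→4  → match P3@[19:20]
i=21 'a': node 4→5  → match P0@[17:21]
i=22 'a': node 5→6 (via fail)
i=23 'b': node 6→7
i=24 'c': node 7→8
i=25 'c': node 8→9
i=26 'a': node 9→10  → match P3@[25:26]
i=27 'c': node 10→11  → match P1@[22:27]
i=28 'a': node 11→18 (via fail)  → match P3@[27:28]
i=29 'b': node 18→7 (via fail)
i=30 'b': node 7→22  → match P6@[29:30]
i=31 'c': node 22→2 (via fail)
i=32 'a': node 2→18 (via fail)  → match P3@[31:32]
i=33 'b': node 18→7 (via fail)
i=34 'a': node 7→12 (via fail)
i=35 'b': node 12→13
i=36 'a': node 13→14
i=37 'c': node 14→15
i=38 'c': node 15→16  → match P2@[33:38]
i=39 'a': node 16→18 (via fail)  → match P3@[38:39]
i=40 'c': node 18→17 (via fail)
i=41 'c': node 17→19
i=42 'c': node 19→20

All matches (sorted): [[3,4],[12,3],[13,0],[20,3],[21,0],[26,3],[27,1],[28,3],[30,6],[32,3],[38,2],[39,3]]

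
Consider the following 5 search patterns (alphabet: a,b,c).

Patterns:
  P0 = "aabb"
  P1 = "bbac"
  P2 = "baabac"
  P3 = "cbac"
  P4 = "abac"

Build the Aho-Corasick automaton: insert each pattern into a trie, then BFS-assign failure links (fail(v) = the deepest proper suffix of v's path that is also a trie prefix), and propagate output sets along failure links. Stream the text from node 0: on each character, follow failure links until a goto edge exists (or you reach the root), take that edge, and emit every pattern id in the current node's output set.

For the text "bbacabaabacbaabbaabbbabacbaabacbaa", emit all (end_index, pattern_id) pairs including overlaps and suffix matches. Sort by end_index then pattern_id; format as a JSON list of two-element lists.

Construct AC machine:
Trie nodes:
  n0 'ε': a→1 b→5 c→14
  n1 'a': a→2 b→18
  n2 'aa': b→3
  n3 'aab': b→4
  n4 'aabb': ·  ←P0
  n5 'b': a→9 b→6
  n6 'bb': a→7
  n7 'bba': c→8
  n8 'bbac': ·  ←P1
  n9 'ba': a→10
  n10 'baa': b→11
  n11 'baab': a→12
  n12 'baaba': c→13
  n13 'baabac': ·  ←P2
  n14 'c': b→15
  n15 'cb': a→16
  n16 'cba': c→17
  n17 'cbac': ·  ←P3
  n18 'ab': a→19
  n19 'aba': c→20
  n20 'abac': ·  ←P4

Failure links (BFS by depth):
  fail(1) 'a': from fail(0)=0 chase 'a': 0 ⇒ 0;  out=∅∪out(0)=∅
  fail(5) 'b': from fail(0)=0 chase 'b': 0 ⇒ 0;  out=∅∪out(0)=∅
  fail(14) 'c': from fail(0)=0 chase 'c': 0 ⇒ 0;  out=∅∪out(0)=∅
  fail(2) 'aa': from fail(1)=0 chase 'a': 0 ⇒ 1;  out=∅∪out(1)=∅
  fail(6) 'bb': from fail(5)=0 chase 'b': 0 ⇒ 5;  out=∅∪out(5)=∅
  fail(9) 'ba': from fail(5)=0 chase 'a': 0 ⇒ 1;  out=∅∪out(1)=∅
  fail(15) 'cb': from fail(14)=0 chase 'b': 0 ⇒ 5;  out=∅∪out(5)=∅
  fail(18) 'ab': from fail(1)=0 chase 'b': 0 ⇒ 5;  out=∅∪out(5)=∅
  fail(3) 'aab': from fail(2)=1 chase 'b': 1 ⇒ 18;  out=∅∪out(18)=∅
  fail(7) 'bba': from fail(6)=5 chase 'a': 5 ⇒ 9;  out=∅∪out(9)=∅
  fail(10) 'baa': from fail(9)=1 chase 'a': 1 ⇒ 2;  out=∅∪out(2)=∅
  fail(16) 'cba': from fail(15)=5 chase 'a': 5 ⇒ 9;  out=∅∪out(9)=∅
  fail(19) 'aba': from fail(18)=5 chase 'a': 5 ⇒ 9;  out=∅∪out(9)=∅
  fail(4) 'aabb': from fail(3)=18 chase 'b': 18→5 ⇒ 6;  out={0}∪out(6)={0}
  fail(8) 'bbac': from fail(7)=9 chase 'c': 9→1→0 ⇒ 14;  out={1}∪out(14)={1}
  fail(11) 'baab': from fail(10)=2 chase 'b': 2 ⇒ 3;  out=∅∪out(3)=∅
  fail(17) 'cbac': from fail(16)=9 chase 'c': 9→1→0 ⇒ 14;  out={3}∪out(14)={3}
  fail(20) 'abac': from fail(19)=9 chase 'c': 9→1→0 ⇒ 14;  out={4}∪out(14)={4}
  fail(12) 'baaba': from fail(11)=3 chase 'a': 3→18 ⇒ 19;  out=∅∪out(19)=∅
  fail(13) 'baabac': from fail(12)=19 chase 'c': 19 ⇒ 20;  out={2}∪out(20)={2,4}

Run:
[0] read 'b'  n0⇒n5
[1] read 'b'  n5⇒n6
[2] read 'a'  n6⇒n7
[3] read 'c'  n7⇒n8  ** P1@[0:3]
[4] read 'a'  n8⇒n1 (fail-walked)
[5] read 'b'  n1⇒n18
[6] read 'a'  n18⇒n19
[7] read 'a'  n19⇒n10 (fail-walked)
[8] read 'b'  n10⇒n11
[9] read 'a'  n11⇒n12
[10] read 'c'  n12⇒n13  ** P2@[5:10],P4@[7:10]
[11] read 'b'  n13⇒n15 (fail-walked)
[12] read 'a'  n15⇒n16
[13] read 'a'  n16⇒n10 (fail-walked)
[14] read 'b'  n10⇒n11
[15] read 'b'  n11⇒n4 (fail-walked)  ** P0@[12:15]
[16] read 'a'  n4⇒n7 (fail-walked)
[17] read 'a'  n7⇒n10 (fail-walked)
[18] read 'b'  n10⇒n11
[19] read 'b'  n11⇒n4 (fail-walked)  ** P0@[16:19]
[20] read 'b'  n4⇒n6 (fail-walked)
[21] read 'a'  n6⇒n7
[22] read 'b'  n7⇒n18 (fail-walked)
[23] read 'a'  n18⇒n19
[24] read 'c'  n19⇒n20  ** P4@[21:24]
[25] read 'b'  n20⇒n15 (fail-walked)
[26] read 'a'  n15⇒n16
[27] read 'a'  n16⇒n10 (fail-walked)
[28] read 'b'  n10⇒n11
[29] read 'a'  n11⇒n12
[30] read 'c'  n12⇒n13  ** P2@[25:30],P4@[27:30]
[31] read 'b'  n13⇒n15 (fail-walked)
[32] read 'a'  n15⇒n16
[33] read 'a'  n16⇒n10 (fail-walked)

Matches: [[3,1],[10,2],[10,4],[15,0],[19,0],[24,4],[30,2],[30,4]]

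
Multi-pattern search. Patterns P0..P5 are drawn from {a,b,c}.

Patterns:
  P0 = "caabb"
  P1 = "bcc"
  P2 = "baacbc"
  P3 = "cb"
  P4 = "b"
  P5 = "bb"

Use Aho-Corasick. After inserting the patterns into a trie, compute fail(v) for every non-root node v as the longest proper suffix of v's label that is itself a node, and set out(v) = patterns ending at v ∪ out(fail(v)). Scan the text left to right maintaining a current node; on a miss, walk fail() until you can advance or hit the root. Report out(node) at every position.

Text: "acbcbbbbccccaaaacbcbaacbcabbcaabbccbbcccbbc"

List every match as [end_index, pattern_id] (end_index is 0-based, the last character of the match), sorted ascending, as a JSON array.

Construct AC machine:
Trie (insert patterns):
  0='ε' goto b→6 c→1
  1='c' goto a→2 b→14
  2='ca' goto a→3
  3='caa' goto b→4
  4='caab' goto b→5
  5='caabb' goto ·  ←P0
  6='b' goto a→9 b→15 c→7  ←P4
  7='bc' goto c→8
  8='bcc' goto ·  ←P1
  9='ba' goto a→10
  10='baa' goto c→11
  11='baac' goto b→12
  12='baacb' goto c→13
  13='baacbc' goto ·  ←P2
  14='cb' goto ·  ←P3
  15='bb' goto ·  ←P5

BFS fail/out derivation:
  n1('c'): parent n0 fail=0; on 'c' 0 → fail=0;  out ∅∪∅=∅
  n6('b'): parent n0 fail=0; on 'b' 0 → fail=0;  out {4}∪∅={4}
  n2('ca'): parent n1 fail=0; on 'a' 0 → fail=0;  out ∅∪∅=∅
  n7('bc'): parent n6 fail=0; on 'c' 0 → fail=1;  out ∅∪∅=∅
  n9('ba'): parent n6 fail=0; on 'a' 0 → fail=0;  out ∅∪∅=∅
  n14('cb'): parent n1 fail=0; on 'b' 0 → fail=6;  out {3}∪{4}={3,4}
  n15('bb'): parent n6 fail=0; on 'b' 0 → fail=6;  out {5}∪{4}={4,5}
  n3('caa'): parent n2 fail=0; on 'a' 0 → fail=0;  out ∅∪∅=∅
  n8('bcc'): parent n7 fail=1; on 'c' 1→0 → fail=1;  out {1}∪∅={1}
  n10('baa'): parent n9 fail=0; on 'a' 0 → fail=0;  out ∅∪∅=∅
  n4('caab'): parent n3 fail=0; on 'b' 0 → fail=6;  out ∅∪{4}={4}
  n11('baac'): parent n10 fail=0; on 'c' 0 → fail=1;  out ∅∪∅=∅
  n5('caabb'): parent n4 fail=6; on 'b' 6 → fail=15;  out {0}∪{4,5}={0,4,5}
  n12('baacb'): parent n11 fail=1; on 'b' 1 → fail=14;  out ∅∪{3,4}={3,4}
  n13('baacbc'): parent n12 fail=14; on 'c' 14→6 → fail=7;  out {2}∪∅={2}

Run:
i=0 'a': node 0→0
i=1 'c': node 0→1
i=2 'b': node 1→14  emit P3@[1:2],P4@[2:2]
i=3 'c': node 14→7 (via fail)
i=4 'b': node 7→14 (via fail)  emit P3@[3:4],P4@[4:4]
i=5 'b': node 14→15 (via fail)  emit P4@[5:5],P5@[4:5]
i=6 'b': node 15→15 (via fail)  emit P4@[6:6],P5@[5:6]
i=7 'b': node 15→15 (via fail)  emit P4@[7:7],P5@[6:7]
i=8 'c': node 15→7 (via fail)
i=9 'c': node 7→8  emit P1@[7:9]
i=10 'c': node 8→1 (via fail)
i=11 'c': node 1→1 (via fail)
i=12 'a': node 1→2
i=13 'a': node 2→3
i=14 'a': node 3→0 (via fail)
i=15 'a': node 0→0
i=16 'c': node 0→1
i=17 'b': node 1→14  emit P3@[16:17],P4@[17:17]
i=18 'c': node 14→7 (via fail)
i=19 'b': node 7→14 (via fail)  emit P3@[18:19],P4@[19:19]
i=20 'a': node 14→9 (via fail)
i=21 'a': node 9→10
i=22 'c': node 10→11
i=23 'b': node 11→12  emit P3@[22:23],P4@[23:23]
i=24 'c': node 12→13  emit P2@[19:24]
i=25 'a': node 13→2 (via fail)
i=26 'b': node 2→6 (via fail)  emit P4@[26:26]
i=27 'b': node 6→15  emit P4@[27:27],P5@[26:27]
i=28 'c': node 15→7 (via fail)
i=29 'a': node 7→2 (via fail)
i=30 'a': node 2→3
i=31 'b': node 3→4  emit P4@[31:31]
i=32 'b': node 4→5  emit P0@[28:32],P4@[32:32],P5@[31:32]
i=33 'c': node 5→7 (via fail)
i=34 'c': node 7→8  emit P1@[32:34]
i=35 'b': node 8→14 (via fail)  emit P3@[34:35],P4@[35:35]
i=36 'b': node 14→15 (via fail)  emit P4@[36:36],P5@[35:36]
i=37 'c': node 15→7 (via fail)
i=38 'c': node 7→8  emit P1@[36:38]
i=39 'c': node 8→1 (via fail)
i=40 'b': node 1→14  emit P3@[39:40],P4@[40:40]
i=41 'b': node 14→15 (via fail)  emit P4@[41:41],P5@[40:41]
i=42 'c': node 15→7 (via fail)

All matches (sorted): [[2,3],[2,4],[4,3],[4,4],[5,4],[5,5],[6,4],[6,5],[7,4],[7,5],[9,1],[17,3],[17,4],[19,3],[19,4],[23,3],[23,4],[24,2],[26,4],[27,4],[27,5],[31,4],[32,0],[32,4],[32,5],[34,1],[35,3],[35,4],[36,4],[36,5],[38,1],[40,3],[40,4],[41,4],[41,5]]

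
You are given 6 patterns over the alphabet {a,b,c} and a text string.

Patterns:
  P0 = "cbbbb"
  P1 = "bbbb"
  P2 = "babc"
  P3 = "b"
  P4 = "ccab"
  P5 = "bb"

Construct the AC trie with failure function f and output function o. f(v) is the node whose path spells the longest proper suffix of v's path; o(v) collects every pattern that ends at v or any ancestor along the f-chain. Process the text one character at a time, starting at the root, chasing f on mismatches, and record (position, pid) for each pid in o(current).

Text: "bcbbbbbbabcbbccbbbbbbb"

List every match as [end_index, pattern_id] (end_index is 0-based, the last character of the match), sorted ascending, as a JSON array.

Construct AC machine:
Trie nodes:
  n0 'ε': b→6 c→1
  n1 'c': b→2 c→13
  n2 'cb': b→3
  n3 'cbb': b→4
  n4 'cbbb': b→5
  n5 'cbbbb': ·  [P0 ends]
  n6 'b': a→10 b→7  [P3 ends]
  n7 'bb': b→8  [P5 ends]
  n8 'bbb': b→9
  n9 'bbbb': ·  [P1 ends]
  n10 'ba': b→11
  n11 'bab': c→12
  n12 'babc': ·  [P2 ends]
  n13 'cc': a→14
  n14 'cca': b→15
  n15 'ccab': ·  [P4 ends]

BFS fail/out derivation:
  fail(1) 'c': from fail(0)=0 chase 'c': 0 ⇒ 0;  out=∅∪out(0)=∅
  fail(6) 'b': from fail(0)=0 chase 'b': 0 ⇒ 0;  out={3}∪out(0)={3}
  fail(2) 'cb': from fail(1)=0 chase 'b': 0 ⇒ 6;  out=∅∪out(6)={3}
  fail(7) 'bb': from fail(6)=0 chase 'b': 0 ⇒ 6;  out={5}∪out(6)={3,5}
  fail(10) 'ba': from fail(6)=0 chase 'a': 0 ⇒ 0;  out=∅∪out(0)=∅
  fail(13) 'cc': from fail(1)=0 chase 'c': 0 ⇒ 1;  out=∅∪out(1)=∅
  fail(3) 'cbb': from fail(2)=6 chase 'b': 6 ⇒ 7;  out=∅∪out(7)={3,5}
  fail(8) 'bbb': from fail(7)=6 chase 'b': 6 ⇒ 7;  out=∅∪out(7)={3,5}
  fail(11) 'bab': from fail(10)=0 chase 'b': 0 ⇒ 6;  out=∅∪out(6)={3}
  fail(14) 'cca': from fail(13)=1 chase 'a': 1→0 ⇒ 0;  out=∅∪out(0)=∅
  fail(4) 'cbbb': from fail(3)=7 chase 'b': 7 ⇒ 8;  out=∅∪out(8)={3,5}
  fail(9) 'bbbb': from fail(8)=7 chase 'b': 7 ⇒ 8;  out={1}∪out(8)={1,3,5}
  fail(12) 'babc': from fail(11)=6 chase 'c': 6→0 ⇒ 1;  out={2}∪out(1)={2}
  fail(15) 'ccab': from fail(14)=0 chase 'b': 0 ⇒ 6;  out={4}∪out(6)={3,4}
  fail(5) 'cbbbb': from fail(4)=8 chase 'b': 8 ⇒ 9;  out={0}∪out(9)={0,1,3,5}

Scan:
i=0 'b': node 0→6  ** P3@[0:0]
i=1 'c': node 6→1 (via fail)
i=2 'b': node 1→2  ** P3@[2:2]
i=3 'b': node 2→3  ** P3@[3:3],P5@[2:3]
i=4 'b': node 3→4  ** P3@[4:4],P5@[3:4]
i=5 'b': node 4→5  ** P0@[1:5],P1@[2:5],P3@[5:5],P5@[4:5]
i=6 'b': node 5→9 (via fail)  ** P1@[3:6],P3@[6:6],P5@[5:6]
i=7 'b': node 9→9 (via fail)  ** P1@[4:7],P3@[7:7],P5@[6:7]
i=8 'a': node 9→10 (via fail)
i=9 'b': node 10→11  ** P3@[9:9]
i=10 'c': node 11→12  ** P2@[7:10]
i=11 'b': node 12→2 (via fail)  ** P3@[11:11]
i=12 'b': node 2→3  ** P3@[12:12],P5@[11:12]
i=13 'c': node 3→1 (via fail)
i=14 'c': node 1→13
i=15 'b': node 13→2 (via fail)  ** P3@[15:15]
i=16 'b': node 2→3  ** P3@[16:16],P5@[15:16]
i=17 'b': node 3→4  ** P3@[17:17],P5@[16:17]
i=18 'b': node 4→5  ** P0@[14:18],P1@[15:18],P3@[18:18],P5@[17:18]
i=19 'b': node 5→9 (via fail)  ** P1@[16:19],P3@[19:19],P5@[18:19]
i=20 'b': node 9→9 (via fail)  ** P1@[17:20],P3@[20:20],P5@[19:20]
i=21 'b': node 9→9 (via fail)  ** P1@[18:21],P3@[21:21],P5@[20:21]

Matches: [[0,3],[2,3],[3,3],[3,5],[4,3],[4,5],[5,0],[5,1],[5,3],[5,5],[6,1],[6,3],[6,5],[7,1],[7,3],[7,5],[9,3],[10,2],[11,3],[12,3],[12,5],[15,3],[16,3],[16,5],[17,3],[17,5],[18,0],[18,1],[18,3],[18,5],[19,1],[19,3],[19,5],[20,1],[20,3],[20,5],[21,1],[21,3],[21,5]]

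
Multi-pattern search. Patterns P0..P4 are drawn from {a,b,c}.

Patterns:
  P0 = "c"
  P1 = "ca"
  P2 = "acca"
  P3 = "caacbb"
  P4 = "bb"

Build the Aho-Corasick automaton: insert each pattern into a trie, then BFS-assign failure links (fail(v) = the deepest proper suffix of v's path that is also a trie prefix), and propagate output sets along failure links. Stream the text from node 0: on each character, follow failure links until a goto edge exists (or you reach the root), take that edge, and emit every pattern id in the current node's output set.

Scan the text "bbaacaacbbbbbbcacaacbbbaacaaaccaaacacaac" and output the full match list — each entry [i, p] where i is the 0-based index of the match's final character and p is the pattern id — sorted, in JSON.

Build:
Trie (insert patterns):
  n0 'ε': a→3 b→11 c→1
  n1 'c': a→2  ←P0
  n2 'ca': a→7  ←P1
  n3 'a': c→4
  n4 'ac': c→5
  n5 'acc': a→6
  n6 'acca': ·  ←P2
  n7 'caa': c→8
  n8 'caac': b→9
  n9 'caacb': b→10
  n10 'caacbb': ·  ←P3
  n11 'b': b→12
  n12 'bb': ·  ←P4

Failure links (BFS by depth):
  n1('c'): parent n0 fail=0; on 'c' 0 → fail=0;  out {0}∪∅={0}
  n3('a'): parent n0 fail=0; on 'a' 0 → fail=0;  out ∅∪∅=∅
  n11('b'): parent n0 fail=0; on 'b' 0 → fail=0;  out ∅∪∅=∅
  n2('ca'): parent n1 fail=0; on 'a' 0 → fail=3;  out {1}∪∅={1}
  n4('ac'): parent n3 fail=0; on 'c' 0 → fail=1;  out ∅∪{0}={0}
  n12('bb'): parent n11 fail=0; on 'b' 0 → fail=11;  out {4}∪∅={4}
  n5('acc'): parent n4 fail=1; on 'c' 1→0 → fail=1;  out ∅∪{0}={0}
  n7('caa'): parent n2 fail=3; on 'a' 3→0 → fail=3;  out ∅∪∅=∅
  n6('acca'): parent n5 fail=1; on 'a' 1 → fail=2;  out {2}∪{1}={1,2}
  n8('caac'): parent n7 fail=3; on 'c' 3 → fail=4;  out ∅∪{0}={0}
  n9('caacb'): parent n8 fail=4; on 'b' 4→1→0 → fail=11;  out ∅∪∅=∅
  n10('caacbb'): parent n9 fail=11; on 'b' 11 → fail=12;  out {3}∪{4}={3,4}

Scan:
[0] read 'b'  n0⇒n11
[1] read 'b'  n11⇒n12  → match P4@[0:1]
[2] read 'a'  n12⇒n3 ·f
[3] read 'a'  n3⇒n3 ·f
[4] read 'c'  n3⇒n4  → match P0@[4:4]
[5] read 'a'  n4⇒n2 ·f  → match P1@[4:5]
[6] read 'a'  n2⇒n7
[7] read 'c'  n7⇒n8  → match P0@[7:7]
[8] read 'b'  n8⇒n9
[9] read 'b'  n9⇒n10  → match P3@[4:9],P4@[8:9]
[10] read 'b'  n10⇒n12 ·f  → match P4@[9:10]
[11] read 'b'  n12⇒n12 ·f  → match P4@[10:11]
[12] read 'b'  n12⇒n12 ·f  → match P4@[11:12]
[13] read 'b'  n12⇒n12 ·f  → match P4@[12:13]
[14] read 'c'  n12⇒n1 ·f  → match P0@[14:14]
[15] read 'a'  n1⇒n2  → match P1@[14:15]
[16] read 'c'  n2⇒n4 ·f  → match P0@[16:16]
[17] read 'a'  n4⇒n2 ·f  → match P1@[16:17]
[18] read 'a'  n2⇒n7
[19] read 'c'  n7⇒n8  → match P0@[19:19]
[20] read 'b'  n8⇒n9
[21] read 'b'  n9⇒n10  → match P3@[16:21],P4@[20:21]
[22] read 'b'  n10⇒n12 ·f  → match P4@[21:22]
[23] read 'a'  n12⇒n3 ·f
[24] read 'a'  n3⇒n3 ·f
[25] read 'c'  n3⇒n4  → match P0@[25:25]
[26] read 'a'  n4⇒n2 ·f  → match P1@[25:26]
[27] read 'a'  n2⇒n7
[28] read 'a'  n7⇒n3 ·f
[29] read 'c'  n3⇒n4  → match P0@[29:29]
[30] read 'c'  n4⇒n5  → match P0@[30:30]
[31] read 'a'  n5⇒n6  → match P1@[30:31],P2@[28:31]
[32] read 'a'  n6⇒n7 ·f
[33] read 'a'  n7⇒n3 ·f
[34] read 'c'  n3⇒n4  → match P0@[34:34]
[35] read 'a'  n4⇒n2 ·f  → match P1@[34:35]
[36] read 'c'  n2⇒n4 ·f  → match P0@[36:36]
[37] read 'a'  n4⇒n2 ·f  → match P1@[36:37]
[38] read 'a'  n2⇒n7
[39] read 'c'  n7⇒n8  → match P0@[39:39]

Result: [[1,4],[4,0],[5,1],[7,0],[9,3],[9,4],[10,4],[11,4],[12,4],[13,4],[14,0],[15,1],[16,0],[17,1],[19,0],[21,3],[21,4],[22,4],[25,0],[26,1],[29,0],[30,0],[31,1],[31,2],[34,0],[35,1],[36,0],[37,1],[39,0]]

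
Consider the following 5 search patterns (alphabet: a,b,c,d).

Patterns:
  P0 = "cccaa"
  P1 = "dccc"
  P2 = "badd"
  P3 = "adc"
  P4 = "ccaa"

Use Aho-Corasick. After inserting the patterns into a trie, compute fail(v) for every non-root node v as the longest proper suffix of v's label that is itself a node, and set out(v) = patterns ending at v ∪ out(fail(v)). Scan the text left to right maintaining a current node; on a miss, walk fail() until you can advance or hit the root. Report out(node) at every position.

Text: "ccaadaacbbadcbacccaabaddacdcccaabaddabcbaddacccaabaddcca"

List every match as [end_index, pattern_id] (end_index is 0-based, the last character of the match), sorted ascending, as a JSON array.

Construct AC machine:
Trie nodes:
  n0 'ε': a→14 b→10 c→1 d→6
  n1 'c': c→2
  n2 'cc': a→17 c→3
  n3 'ccc': a→4
  n4 'ccca': a→5
  n5 'cccaa': ·  ←P0
  n6 'd': c→7
  n7 'dc': c→8
  n8 'dcc': c→9
  n9 'dccc': ·  ←P1
  n10 'b': a→11
  n11 'ba': d→12
  n12 'bad': d→13
  n13 'badd': ·  ←P2
  n14 'a': d→15
  n15 'ad': c→16
  n16 'adc': ·  ←P3
  n17 'cca': a→18
  n18 'ccaa': ·  ←P4

BFS fail/out derivation:
  fail(1) 'c': from fail(0)=0 chase 'c': 0 ⇒ 0;  out=∅∪out(0)=∅
  fail(6) 'd': from fail(0)=0 chase 'd': 0 ⇒ 0;  out=∅∪out(0)=∅
  fail(10) 'b': from fail(0)=0 chase 'b': 0 ⇒ 0;  out=∅∪out(0)=∅
  fail(14) 'a': from fail(0)=0 chase 'a': 0 ⇒ 0;  out=∅∪out(0)=∅
  fail(2) 'cc': from fail(1)=0 chase 'c': 0 ⇒ 1;  out=∅∪out(1)=∅
  fail(7) 'dc': from fail(6)=0 chase 'c': 0 ⇒ 1;  out=∅∪out(1)=∅
  fail(11) 'ba': from fail(10)=0 chase 'a': 0 ⇒ 14;  out=∅∪out(14)=∅
  fail(15) 'ad': from fail(14)=0 chase 'd': 0 ⇒ 6;  out=∅∪out(6)=∅
  fail(3) 'ccc': from fail(2)=1 chase 'c': 1 ⇒ 2;  out=∅∪out(2)=∅
  fail(8) 'dcc': from fail(7)=1 chase 'c': 1 ⇒ 2;  out=∅∪out(2)=∅
  fail(12) 'bad': from fail(11)=14 chase 'd': 14 ⇒ 15;  out=∅∪out(15)=∅
  fail(16) 'adc': from fail(15)=6 chase 'c': 6 ⇒ 7;  out={3}∪out(7)={3}
  fail(17) 'cca': from fail(2)=1 chase 'a': 1→0 ⇒ 14;  out=∅∪out(14)=∅
  fail(4) 'ccca': from fail(3)=2 chase 'a': 2 ⇒ 17;  out=∅∪out(17)=∅
  fail(9) 'dccc': from fail(8)=2 chase 'c': 2 ⇒ 3;  out={1}∪out(3)={1}
  fail(13) 'badd': from fail(12)=15 chase 'd': 15→6→0 ⇒ 6;  out={2}∪out(6)={2}
  fail(18) 'ccaa': from fail(17)=14 chase 'a': 14→0 ⇒ 14;  out={4}∪out(14)={4}
  fail(5) 'cccaa': from fail(4)=17 chase 'a': 17 ⇒ 18;  out={0}∪out(18)={0,4}

Scan:
[0] read 'c'  n0⇒n1
[1] read 'c'  n1⇒n2
[2] read 'a'  n2⇒n17
[3] read 'a'  n17⇒n18  → match P4@[0:3]
[4] read 'd'  n18⇒n15 (via fail)
[5] read 'a'  n15⇒n14 (via fail)
[6] read 'a'  n14⇒n14 (via fail)
[7] read 'c'  n14⇒n1 (via fail)
[8] read 'b'  n1⇒n10 (via fail)
[9] read 'b'  n10⇒n10 (via fail)
[10] read 'a'  n10⇒n11
[11] read 'd'  n11⇒n12
[12] read 'c'  n12⇒n16 (via fail)  → match P3@[10:12]
[13] read 'b'  n16⇒n10 (via fail)
[14] read 'a'  n10⇒n11
[15] read 'c'  n11⇒n1 (via fail)
[16] read 'c'  n1⇒n2
[17] read 'c'  n2⇒n3
[18] read 'a'  n3⇒n4
[19] read 'a'  n4⇒n5  → match P0@[15:19],P4@[16:19]
[20] read 'b'  n5⇒n10 (via fail)
[21] read 'a'  n10⇒n11
[22] read 'd'  n11⇒n12
[23] read 'd'  n12⇒n13  → match P2@[20:23]
[24] read 'a'  n13⇒n14 (via fail)
[25] read 'c'  n14⇒n1 (via fail)
[26] read 'd'  n1⇒n6 (via fail)
[27] read 'c'  n6⇒n7
[28] read 'c'  n7⇒n8
[29] read 'c'  n8⇒n9  → match P1@[26:29]
[30] read 'a'  n9⇒n4 (via fail)
[31] read 'a'  n4⇒n5  → match P0@[27:31],P4@[28:31]
[32] read 'b'  n5⇒n10 (via fail)
[33] read 'a'  n10⇒n11
[34] read 'd'  n11⇒n12
[35] read 'd'  n12⇒n13  → match P2@[32:35]
[36] read 'a'  n13⇒n14 (via fail)
[37] read 'b'  n14⇒n10 (via fail)
[38] read 'c'  n10⇒n1 (via fail)
[39] read 'b'  n1⇒n10 (via fail)
[40] read 'a'  n10⇒n11
[41] read 'd'  n11⇒n12
[42] read 'd'  n12⇒n13  → match P2@[39:42]
[43] read 'a'  n13⇒n14 (via fail)
[44] read 'c'  n14⇒n1 (via fail)
[45] read 'c'  n1⇒n2
[46] read 'c'  n2⇒n3
[47] read 'a'  n3⇒n4
[48] read 'a'  n4⇒n5  → match P0@[44:48],P4@[45:48]
[49] read 'b'  n5⇒n10 (via fail)
[50] read 'a'  n10⇒n11
[51] read 'd'  n11⇒n12
[52] read 'd'  n12⇒n13  → match P2@[49:52]
[53] read 'c'  n13⇒n7 (via fail)
[54] read 'c'  n7⇒n8
[55] read 'a'  n8⇒n17 (via fail)

Matches: [[3,4],[12,3],[19,0],[19,4],[23,2],[29,1],[31,0],[31,4],[35,2],[42,2],[48,0],[48,4],[52,2]]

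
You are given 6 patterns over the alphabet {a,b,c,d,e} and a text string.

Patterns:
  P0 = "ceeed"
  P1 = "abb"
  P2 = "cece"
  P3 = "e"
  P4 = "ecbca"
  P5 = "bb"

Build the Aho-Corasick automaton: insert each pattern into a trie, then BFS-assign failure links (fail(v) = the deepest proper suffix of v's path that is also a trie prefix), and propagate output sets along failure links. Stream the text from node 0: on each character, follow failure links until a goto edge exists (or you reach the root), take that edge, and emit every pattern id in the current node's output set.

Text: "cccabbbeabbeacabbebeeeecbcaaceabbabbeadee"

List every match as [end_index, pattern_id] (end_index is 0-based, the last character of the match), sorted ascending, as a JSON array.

Build automaton:
Trie nodes:
  0='ε' goto a→6 b→16 c→1 e→11
  1='c' goto e→2
  2='ce' goto c→9 e→3
  3='cee' goto e→4
  4='ceee' goto d→5
  5='ceeed' goto ·  [P0 ends]
  6='a' goto b→7
  7='ab' goto b→8
  8='abb' goto ·  [P1 ends]
  9='cec' goto e→10
  10='cece' goto ·  [P2 ends]
  11='e' goto c→12  [P3 ends]
  12='ec' goto b→13
  13='ecb' goto c→14
  14='ecbc' goto a→15
  15='ecbca' goto ·  [P4 ends]
  16='b' goto b→17
  17='bb' goto ·  [P5 ends]

Failure links (BFS by depth):
  n1('c'): parent n0 fail=0; on 'c' 0 → fail=0;  out ∅∪∅=∅
  n6('a'): parent n0 fail=0; on 'a' 0 → fail=0;  out ∅∪∅=∅
  n11('e'): parent n0 fail=0; on 'e' 0 → fail=0;  out {3}∪∅={3}
  n16('b'): parent n0 fail=0; on 'b' 0 → fail=0;  out ∅∪∅=∅
  n2('ce'): parent n1 fail=0; on 'e' 0 → fail=11;  out ∅∪{3}={3}
  n7('ab'): parent n6 fail=0; on 'b' 0 → fail=16;  out ∅∪∅=∅
  n12('ec'): parent n11 fail=0; on 'c' 0 → fail=1;  out ∅∪∅=∅
  n17('bb'): parent n16 fail=0; on 'b' 0 → fail=16;  out {5}∪∅={5}
  n3('cee'): parent n2 fail=11; on 'e' 11→0 → fail=11;  out ∅∪{3}={3}
  n8('abb'): parent n7 fail=16; on 'b' 16 → fail=17;  out {1}∪{5}={1,5}
  n9('cec'): parent n2 fail=11; on 'c' 11 → fail=12;  out ∅∪∅=∅
  n13('ecb'): parent n12 fail=1; on 'b' 1→0 → fail=16;  out ∅∪∅=∅
  n4('ceee'): parent n3 fail=11; on 'e' 11→0 → fail=11;  out ∅∪{3}={3}
  n10('cece'): parent n9 fail=12; on 'e' 12→1 → fail=2;  out {2}∪{3}={2,3}
  n14('ecbc'): parent n13 fail=16; on 'c' 16→0 → fail=1;  out ∅∪∅=∅
  n5('ceeed'): parent n4 fail=11; on 'd' 11→0 → fail=0;  out {0}∪∅={0}
  n15('ecbca'): parent n14 fail=1; on 'a' 1→0 → fail=6;  out {4}∪∅={4}

Text stream:
[0] read 'c'  n0⇒n1
[1] read 'c'  n1⇒n1 (fail-walked)
[2] read 'c'  n1⇒n1 (fail-walked)
[3] read 'a'  n1⇒n6 (fail-walked)
[4] read 'b'  n6⇒n7
[5] read 'b'  n7⇒n8  emit P1@[3:5],P5@[4:5]
[6] read 'b'  n8⇒n17 (fail-walked)  emit P5@[5:6]
[7] read 'e'  n17⇒n11 (fail-walked)  emit P3@[7:7]
[8] read 'a'  n11⇒n6 (fail-walked)
[9] read 'b'  n6⇒n7
[10] read 'b'  n7⇒n8  emit P1@[8:10],P5@[9:10]
[11] read 'e'  n8⇒n11 (fail-walked)  emit P3@[11:11]
[12] read 'a'  n11⇒n6 (fail-walked)
[13] read 'c'  n6⇒n1 (fail-walked)
[14] read 'a'  n1⇒n6 (fail-walked)
[15] read 'b'  n6⇒n7
[16] read 'b'  n7⇒n8  emit P1@[14:16],P5@[15:16]
[17] read 'e'  n8⇒n11 (fail-walked)  emit P3@[17:17]
[18] read 'b'  n11⇒n16 (fail-walked)
[19] read 'e'  n16⇒n11 (fail-walked)  emit P3@[19:19]
[20] read 'e'  n11⇒n11 (fail-walked)  emit P3@[20:20]
[21] read 'e'  n11⇒n11 (fail-walked)  emit P3@[21:21]
[22] read 'e'  n11⇒n11 (fail-walked)  emit P3@[22:22]
[23] read 'c'  n11⇒n12
[24] read 'b'  n12⇒n13
[25] read 'c'  n13⇒n14
[26] read 'a'  n14⇒n15  emit P4@[22:26]
[27] read 'a'  n15⇒n6 (fail-walked)
[28] read 'c'  n6⇒n1 (fail-walked)
[29] read 'e'  n1⇒n2  emit P3@[29:29]
[30] read 'a'  n2⇒n6 (fail-walked)
[31] read 'b'  n6⇒n7
[32] read 'b'  n7⇒n8  emit P1@[30:32],P5@[31:32]
[33] read 'a'  n8⇒n6 (fail-walked)
[34] read 'b'  n6⇒n7
[35] read 'b'  n7⇒n8  emit P1@[33:35],P5@[34:35]
[36] read 'e'  n8⇒n11 (fail-walked)  emit P3@[36:36]
[37] read 'a'  n11⇒n6 (fail-walked)
[38] read 'd'  n6⇒n0 (fail-walked)
[39] read 'e'  n0⇒n11  emit P3@[39:39]
[40] read 'e'  n11⇒n11 (fail-walked)  emit P3@[40:40]

Result: [[5,1],[5,5],[6,5],[7,3],[10,1],[10,5],[11,3],[16,1],[16,5],[17,3],[19,3],[20,3],[21,3],[22,3],[26,4],[29,3],[32,1],[32,5],[35,1],[35,5],[36,3],[39,3],[40,3]]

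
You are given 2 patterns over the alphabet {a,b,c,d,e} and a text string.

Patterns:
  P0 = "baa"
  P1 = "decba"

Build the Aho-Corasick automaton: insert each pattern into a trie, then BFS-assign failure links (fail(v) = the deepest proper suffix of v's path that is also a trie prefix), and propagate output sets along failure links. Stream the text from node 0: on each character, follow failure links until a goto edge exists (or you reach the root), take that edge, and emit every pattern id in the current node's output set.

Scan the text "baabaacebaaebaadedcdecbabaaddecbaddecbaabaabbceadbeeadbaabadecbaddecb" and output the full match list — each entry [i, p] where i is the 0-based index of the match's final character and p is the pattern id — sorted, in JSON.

Construct AC machine:
Trie (insert patterns):
  0='ε' goto b→1 d→4
  1='b' goto a→2
  2='ba' goto a→3
  3='baa' goto ·  ←P0
  4='d' goto e→5
  5='de' goto c→6
  6='dec' goto b→7
  7='decb' goto a→8
  8='decba' goto ·  ←P1

Failure links (BFS by depth):
  n1('b'): parent n0 fail=0; on 'b' 0 → fail=0;  out ∅∪∅=∅
  n4('d'): parent n0 fail=0; on 'd' 0 → fail=0;  out ∅∪∅=∅
  n2('ba'): parent n1 fail=0; on 'a' 0 → fail=0;  out ∅∪∅=∅
  n5('de'): parent n4 fail=0; on 'e' 0 → fail=0;  out ∅∪∅=∅
  n3('baa'): parent n2 fail=0; on 'a' 0 → fail=0;  out {0}∪∅={0}
  n6('dec'): parent n5 fail=0; on 'c' 0 → fail=0;  out ∅∪∅=∅
  n7('decb'): parent n6 fail=0; on 'b' 0 → fail=1;  out ∅∪∅=∅
  n8('decba'): parent n7 fail=1; on 'a' 1 → fail=2;  out {1}∪∅={1}

Scan:
pos 0 'b': at 1
pos 1 'a': at 2
pos 2 'a': at 3  ** P0@[0:2]
pos 3 'b': at 1 ·f
pos 4 'a': at 2
pos 5 'a': at 3  ** P0@[3:5]
pos 6 'c': at 0 ·f
pos 7 'e': at 0
pos 8 'b': at 1
pos 9 'a': at 2
pos 10 'a': at 3  ** P0@[8:10]
pos 11 'e': at 0 ·f
pos 12 'b': at 1
pos 13 'a': at 2
pos 14 'a': at 3  ** P0@[12:14]
pos 15 'd': at 4 ·f
pos 16 'e': at 5
pos 17 'd': at 4 ·f
pos 18 'c': at 0 ·f
pos 19 'd': at 4
pos 20 'e': at 5
pos 21 'c': at 6
pos 22 'b': at 7
pos 23 'a': at 8  ** P1@[19:23]
pos 24 'b': at 1 ·f
pos 25 'a': at 2
pos 26 'a': at 3  ** P0@[24:26]
pos 27 'd': at 4 ·f
pos 28 'd': at 4 ·f
pos 29 'e': at 5
pos 30 'c': at 6
pos 31 'b': at 7
pos 32 'a': at 8  ** P1@[28:32]
pos 33 'd': at 4 ·f
pos 34 'd': at 4 ·f
pos 35 'e': at 5
pos 36 'c': at 6
pos 37 'b': at 7
pos 38 'a': at 8  ** P1@[34:38]
pos 39 'a': at 3 ·f  ** P0@[37:39]
pos 40 'b': at 1 ·f
pos 41 'a': at 2
pos 42 'a': at 3  ** P0@[40:42]
pos 43 'b': at 1 ·f
pos 44 'b': at 1 ·f
pos 45 'c': at 0 ·f
pos 46 'e': at 0
pos 47 'a': at 0
pos 48 'd': at 4
pos 49 'b': at 1 ·f
pos 50 'e': at 0 ·f
pos 51 'e': at 0
pos 52 'a': at 0
pos 53 'd': at 4
pos 54 'b': at 1 ·f
pos 55 'a': at 2
pos 56 'a': at 3  ** P0@[54:56]
pos 57 'b': at 1 ·f
pos 58 'a': at 2
pos 59 'd': at 4 ·f
pos 60 'e': at 5
pos 61 'c': at 6
pos 62 'b': at 7
pos 63 'a': at 8  ** P1@[59:63]
pos 64 'd': at 4 ·f
pos 65 'd': at 4 ·f
pos 66 'e': at 5
pos 67 'c': at 6
pos 68 'b': at 7

Matches: [[2,0],[5,0],[10,0],[14,0],[23,1],[26,0],[32,1],[38,1],[39,0],[42,0],[56,0],[63,1]]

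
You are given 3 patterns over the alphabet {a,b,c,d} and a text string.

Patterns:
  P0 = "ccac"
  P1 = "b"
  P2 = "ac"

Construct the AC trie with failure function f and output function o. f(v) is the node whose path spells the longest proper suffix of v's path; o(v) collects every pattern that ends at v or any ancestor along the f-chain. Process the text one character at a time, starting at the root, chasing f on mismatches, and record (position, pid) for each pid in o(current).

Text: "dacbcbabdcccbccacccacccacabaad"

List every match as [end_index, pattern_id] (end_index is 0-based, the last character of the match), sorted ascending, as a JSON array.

Construct AC machine:
Trie nodes:
  n0 'ε': a→6 b→5 c→1
  n1 'c': c→2
  n2 'cc': a→3
  n3 'cca': c→4
  n4 'ccac': ·  ←P0
  n5 'b': ·  ←P1
  n6 'a': c→7
  n7 'ac': ·  ←P2

BFS fail/out derivation:
  n1('c'): parent n0 fail=0; on 'c' 0 → fail=0;  out ∅∪∅=∅
  n5('b'): parent n0 fail=0; on 'b' 0 → fail=0;  out {1}∪∅={1}
  n6('a'): parent n0 fail=0; on 'a' 0 → fail=0;  out ∅∪∅=∅
  n2('cc'): parent n1 fail=0; on 'c' 0 → fail=1;  out ∅∪∅=∅
  n7('ac'): parent n6 fail=0; on 'c' 0 → fail=1;  out {2}∪∅={2}
  n3('cca'): parent n2 fail=1; on 'a' 1→0 → fail=6;  out ∅∪∅=∅
  n4('ccac'): parent n3 fail=6; on 'c' 6 → fail=7;  out {0}∪{2}={0,2}

Scan:
[0] read 'd'  n0⇒n0
[1] read 'a'  n0⇒n6
[2] read 'c'  n6⇒n7  ** P2@[1:2]
[3] read 'b'  n7⇒n5 (fail-walked)  ** P1@[3:3]
[4] read 'c'  n5⇒n1 (fail-walked)
[5] read 'b'  n1⇒n5 (fail-walked)  ** P1@[5:5]
[6] read 'a'  n5⇒n6 (fail-walked)
[7] read 'b'  n6⇒n5 (fail-walked)  ** P1@[7:7]
[8] read 'd'  n5⇒n0 (fail-walked)
[9] read 'c'  n0⇒n1
[10] read 'c'  n1⇒n2
[11] read 'c'  n2⇒n2 (fail-walked)
[12] read 'b'  n2⇒n5 (fail-walked)  ** P1@[12:12]
[13] read 'c'  n5⇒n1 (fail-walked)
[14] read 'c'  n1⇒n2
[15] read 'a'  n2⇒n3
[16] read 'c'  n3⇒n4  ** P0@[13:16],P2@[15:16]
[17] read 'c'  n4⇒n2 (fail-walked)
[18] read 'c'  n2⇒n2 (fail-walked)
[19] read 'a'  n2⇒n3
[20] read 'c'  n3⇒n4  ** P0@[17:20],P2@[19:20]
[21] read 'c'  n4⇒n2 (fail-walked)
[22] read 'c'  n2⇒n2 (fail-walked)
[23] read 'a'  n2⇒n3
[24] read 'c'  n3⇒n4  ** P0@[21:24],P2@[23:24]
[25] read 'a'  n4⇒n6 (fail-walked)
[26] read 'b'  n6⇒n5 (fail-walked)  ** P1@[26:26]
[27] read 'a'  n5⇒n6 (fail-walked)
[28] read 'a'  n6⇒n6 (fail-walked)
[29] read 'd'  n6⇒n0 (fail-walked)

All matches (sorted): [[2,2],[3,1],[5,1],[7,1],[12,1],[16,0],[16,2],[20,0],[20,2],[24,0],[24,2],[26,1]]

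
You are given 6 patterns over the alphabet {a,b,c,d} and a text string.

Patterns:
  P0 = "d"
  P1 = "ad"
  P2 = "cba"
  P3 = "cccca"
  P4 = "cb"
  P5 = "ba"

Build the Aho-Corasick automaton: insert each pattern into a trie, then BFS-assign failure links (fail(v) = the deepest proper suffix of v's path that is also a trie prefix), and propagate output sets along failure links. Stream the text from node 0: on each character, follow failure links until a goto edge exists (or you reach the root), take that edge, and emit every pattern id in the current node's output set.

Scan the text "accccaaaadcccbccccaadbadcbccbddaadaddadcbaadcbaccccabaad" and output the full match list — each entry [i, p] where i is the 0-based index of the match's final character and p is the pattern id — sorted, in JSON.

Build automaton:
Trie nodes:
  0='ε' goto a→2 b→11 c→4 d→1
  1='d' goto ·  [P0 ends]
  2='a' goto d→3
  3='ad' goto ·  [P1 ends]
  4='c' goto b→5 c→7
  5='cb' goto a→6  [P4 ends]
  6='cba' goto ·  [P2 ends]
  7='cc' goto c→8
  8='ccc' goto c→9
  9='cccc' goto a→10
  10='cccca' goto ·  [P3 ends]
  11='b' goto a→12
  12='ba' goto ·  [P5 ends]

BFS fail/out derivation:
  n1('d'): parent n0 fail=0; on 'd' 0 → fail=0;  out {0}∪∅={0}
  n2('a'): parent n0 fail=0; on 'a' 0 → fail=0;  out ∅∪∅=∅
  n4('c'): parent n0 fail=0; on 'c' 0 → fail=0;  out ∅∪∅=∅
  n11('b'): parent n0 fail=0; on 'b' 0 → fail=0;  out ∅∪∅=∅
  n3('ad'): parent n2 fail=0; on 'd' 0 → fail=1;  out {1}∪{0}={0,1}
  n5('cb'): parent n4 fail=0; on 'b' 0 → fail=11;  out {4}∪∅={4}
  n7('cc'): parent n4 fail=0; on 'c' 0 → fail=4;  out ∅∪∅=∅
  n12('ba'): parent n11 fail=0; on 'a' 0 → fail=2;  out {5}∪∅={5}
  n6('cba'): parent n5 fail=11; on 'a' 11 → fail=12;  out {2}∪{5}={2,5}
  n8('ccc'): parent n7 fail=4; on 'c' 4 → fail=7;  out ∅∪∅=∅
  n9('cccc'): parent n8 fail=7; on 'c' 7 → fail=8;  out ∅∪∅=∅
  n10('cccca'): parent n9 fail=8; on 'a' 8→7→4→0 → fail=2;  out {3}∪∅={3}

Run:
[0] read 'a'  n0⇒n2
[1] read 'c'  n2⇒n4 ·f
[2] read 'c'  n4⇒n7
[3] read 'c'  n7⇒n8
[4] read 'c'  n8⇒n9
[5] read 'a'  n9⇒n10  → match P3@[1:5]
[6] read 'a'  n10⇒n2 ·f
[7] read 'a'  n2⇒n2 ·f
[8] read 'a'  n2⇒n2 ·f
[9] read 'd'  n2⇒n3  → match P0@[9:9],P1@[8:9]
[10] read 'c'  n3⇒n4 ·f
[11] read 'c'  n4⇒n7
[12] read 'c'  n7⇒n8
[13] read 'b'  n8⇒n5 ·f  → match P4@[12:13]
[14] read 'c'  n5⇒n4 ·f
[15] read 'c'  n4⇒n7
[16] read 'c'  n7⇒n8
[17] read 'c'  n8⇒n9
[18] read 'a'  n9⇒n10  → match P3@[14:18]
[19] read 'a'  n10⇒n2 ·f
[20] read 'd'  n2⇒n3  → match P0@[20:20],P1@[19:20]
[21] read 'b'  n3⇒n11 ·f
[22] read 'a'  n11⇒n12  → match P5@[21:22]
[23] read 'd'  n12⇒n3 ·f  → match P0@[23:23],P1@[22:23]
[24] read 'c'  n3⇒n4 ·f
[25] read 'b'  n4⇒n5  → match P4@[24:25]
[26] read 'c'  n5⇒n4 ·f
[27] read 'c'  n4⇒n7
[28] read 'b'  n7⇒n5 ·f  → match P4@[27:28]
[29] read 'd'  n5⇒n1 ·f  → match P0@[29:29]
[30] read 'd'  n1⇒n1 ·f  → match P0@[30:30]
[31] read 'a'  n1⇒n2 ·f
[32] read 'a'  n2⇒n2 ·f
[33] read 'd'  n2⇒n3  → match P0@[33:33],P1@[32:33]
[34] read 'a'  n3⇒n2 ·f
[35] read 'd'  n2⇒n3  → match P0@[35:35],P1@[34:35]
[36] read 'd'  n3⇒n1 ·f  → match P0@[36:36]
[37] read 'a'  n1⇒n2 ·f
[38] read 'd'  n2⇒n3  → match P0@[38:38],P1@[37:38]
[39] read 'c'  n3⇒n4 ·f
[40] read 'b'  n4⇒n5  → match P4@[39:40]
[41] read 'a'  n5⇒n6  → match P2@[39:41],P5@[40:41]
[42] read 'a'  n6⇒n2 ·f
[43] read 'd'  n2⇒n3  → match P0@[43:43],P1@[42:43]
[44] read 'c'  n3⇒n4 ·f
[45] read 'b'  n4⇒n5  → match P4@[44:45]
[46] read 'a'  n5⇒n6  → match P2@[44:46],P5@[45:46]
[47] read 'c'  n6⇒n4 ·f
[48] read 'c'  n4⇒n7
[49] read 'c'  n7⇒n8
[50] read 'c'  n8⇒n9
[51] read 'a'  n9⇒n10  → match P3@[47:51]
[52] read 'b'  n10⇒n11 ·f
[53] read 'a'  n11⇒n12  → match P5@[52:53]
[54] read 'a'  n12⇒n2 ·f
[55] read 'd'  n2⇒n3  → match P0@[55:55],P1@[54:55]

Result: [[5,3],[9,0],[9,1],[13,4],[18,3],[20,0],[20,1],[22,5],[23,0],[23,1],[25,4],[28,4],[29,0],[30,0],[33,0],[33,1],[35,0],[35,1],[36,0],[38,0],[38,1],[40,4],[41,2],[41,5],[43,0],[43,1],[45,4],[46,2],[46,5],[51,3],[53,5],[55,0],[55,1]]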